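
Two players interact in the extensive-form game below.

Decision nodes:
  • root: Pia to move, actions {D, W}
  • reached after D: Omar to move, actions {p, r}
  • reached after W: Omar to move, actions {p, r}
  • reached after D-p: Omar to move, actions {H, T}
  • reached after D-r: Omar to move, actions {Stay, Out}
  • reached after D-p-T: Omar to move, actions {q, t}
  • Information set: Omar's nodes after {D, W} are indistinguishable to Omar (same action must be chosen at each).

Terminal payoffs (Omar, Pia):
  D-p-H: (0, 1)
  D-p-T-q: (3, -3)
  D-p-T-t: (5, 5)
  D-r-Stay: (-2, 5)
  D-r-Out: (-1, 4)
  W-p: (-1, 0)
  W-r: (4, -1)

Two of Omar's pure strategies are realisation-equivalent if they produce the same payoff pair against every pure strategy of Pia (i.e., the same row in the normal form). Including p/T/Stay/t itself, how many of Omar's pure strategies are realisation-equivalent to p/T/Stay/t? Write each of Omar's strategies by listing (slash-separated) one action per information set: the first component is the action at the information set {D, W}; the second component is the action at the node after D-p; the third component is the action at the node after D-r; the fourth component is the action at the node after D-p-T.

Row for p/T/Stay/t (columns D, W): (5,5) (-1,0).
Under p/T/Stay/t, Omar's choice at the node after D-r can never be reached regardless of what Pia does, so varying those choices leaves every outcome unchanged.
Holding the reachable choices fixed and varying the unreachable one freely already gives 2 equivalent strategies.
No other strategy reproduces this row, so those 2 are the full class: p/T/Stay/t, p/T/Out/t.

2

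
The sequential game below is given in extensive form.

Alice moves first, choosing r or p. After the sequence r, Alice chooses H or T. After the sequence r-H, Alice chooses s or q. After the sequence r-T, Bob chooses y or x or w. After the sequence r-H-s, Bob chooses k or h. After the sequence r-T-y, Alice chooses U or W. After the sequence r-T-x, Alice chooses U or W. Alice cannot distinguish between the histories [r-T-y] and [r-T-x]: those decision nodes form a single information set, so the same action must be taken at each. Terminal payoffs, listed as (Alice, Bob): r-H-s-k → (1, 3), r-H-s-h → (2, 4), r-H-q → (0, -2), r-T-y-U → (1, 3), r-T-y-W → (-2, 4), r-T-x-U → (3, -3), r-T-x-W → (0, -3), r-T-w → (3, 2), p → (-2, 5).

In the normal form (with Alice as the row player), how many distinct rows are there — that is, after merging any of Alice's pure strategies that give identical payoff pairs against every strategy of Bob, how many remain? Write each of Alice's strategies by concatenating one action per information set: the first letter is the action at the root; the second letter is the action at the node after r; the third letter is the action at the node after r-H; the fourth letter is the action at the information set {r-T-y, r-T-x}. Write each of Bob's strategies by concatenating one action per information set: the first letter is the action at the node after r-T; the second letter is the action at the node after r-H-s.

Alice has 16 pure strategies: rHsU, rHsW, rHqU, rHqW, rTsU, rTsW, rTqU, rTqW, pHsU, pHsW, pHqU, pHqW, pTsU, pTsW, pTqU, pTqW. Columns: yk, yh, xk, xh, wk, wh.
{rHsU, rHsW} → row (1,3) (2,4) (1,3) (2,4) (1,3) (2,4)
{rHqU, rHqW} → row (0,-2) (0,-2) (0,-2) (0,-2) (0,-2) (0,-2)
{rTsU, rTqU} → row (1,3) (1,3) (3,-3) (3,-3) (3,2) (3,2)
{rTsW, rTqW} → row (-2,4) (-2,4) (0,-3) (0,-3) (3,2) (3,2)
{pHsU, pHsW, pHqU, pHqW, pTsU, pTsW, pTqU, pTqW} → row (-2,5) (-2,5) (-2,5) (-2,5) (-2,5) (-2,5)
That's 5 distinct rows out of 16 strategies.

5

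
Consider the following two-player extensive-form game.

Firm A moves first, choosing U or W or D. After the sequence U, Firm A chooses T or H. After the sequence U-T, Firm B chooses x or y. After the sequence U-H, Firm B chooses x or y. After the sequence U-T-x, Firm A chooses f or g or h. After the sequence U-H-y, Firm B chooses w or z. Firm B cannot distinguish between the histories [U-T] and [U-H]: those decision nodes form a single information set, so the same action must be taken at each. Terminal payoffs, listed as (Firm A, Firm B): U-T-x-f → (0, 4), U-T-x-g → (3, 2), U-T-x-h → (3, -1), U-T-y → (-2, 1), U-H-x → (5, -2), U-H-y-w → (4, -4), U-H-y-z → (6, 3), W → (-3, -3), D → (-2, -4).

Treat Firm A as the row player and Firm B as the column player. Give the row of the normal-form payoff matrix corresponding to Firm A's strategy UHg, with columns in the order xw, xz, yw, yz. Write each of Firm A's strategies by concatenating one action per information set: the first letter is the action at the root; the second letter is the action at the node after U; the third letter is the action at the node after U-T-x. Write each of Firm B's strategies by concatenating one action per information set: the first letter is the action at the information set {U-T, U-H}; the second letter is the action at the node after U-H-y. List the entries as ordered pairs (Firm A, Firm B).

vs xw: Firm A plays U → Firm A plays H at [U] → Firm B plays x at [U-H] → (5, -2)
vs xz: Firm A plays U → Firm A plays H at [U] → Firm B plays x at [U-H] → (5, -2)
vs yw: Firm A plays U → Firm A plays H at [U] → Firm B plays y at [U-H] → Firm B plays w at [U-H-y] → (4, -4)
vs yz: Firm A plays U → Firm A plays H at [U] → Firm B plays y at [U-H] → Firm B plays z at [U-H-y] → (6, 3)

(5,-2) (5,-2) (4,-4) (6,3)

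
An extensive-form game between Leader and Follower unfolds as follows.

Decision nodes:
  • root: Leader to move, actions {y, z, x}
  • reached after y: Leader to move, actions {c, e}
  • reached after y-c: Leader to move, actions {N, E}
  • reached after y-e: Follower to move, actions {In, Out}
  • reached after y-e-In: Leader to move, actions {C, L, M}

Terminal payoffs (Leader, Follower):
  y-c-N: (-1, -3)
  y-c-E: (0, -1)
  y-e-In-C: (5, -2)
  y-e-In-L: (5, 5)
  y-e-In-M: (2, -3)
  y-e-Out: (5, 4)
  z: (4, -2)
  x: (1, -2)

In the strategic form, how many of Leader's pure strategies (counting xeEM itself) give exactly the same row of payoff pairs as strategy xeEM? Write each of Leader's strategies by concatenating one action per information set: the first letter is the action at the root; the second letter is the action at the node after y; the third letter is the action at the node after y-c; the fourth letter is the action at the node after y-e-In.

Row for xeEM (columns In, Out): (1,-2) (1,-2).
Under xeEM, Leader's choice at the node after y and at the node after y-c and at the node after y-e-In can never be reached regardless of what Follower does, so varying those choices leaves every outcome unchanged.
Holding the reachable choices fixed and varying the unreachable ones freely already gives 2 × 2 × 3 = 12 equivalent strategies.
No other strategy reproduces this row, so those 12 are the full class: xcNC, xcNL, xcNM, xcEC, xcEL, xcEM, xeNC, xeNL, xeNM, xeEC, xeEL, xeEM.

12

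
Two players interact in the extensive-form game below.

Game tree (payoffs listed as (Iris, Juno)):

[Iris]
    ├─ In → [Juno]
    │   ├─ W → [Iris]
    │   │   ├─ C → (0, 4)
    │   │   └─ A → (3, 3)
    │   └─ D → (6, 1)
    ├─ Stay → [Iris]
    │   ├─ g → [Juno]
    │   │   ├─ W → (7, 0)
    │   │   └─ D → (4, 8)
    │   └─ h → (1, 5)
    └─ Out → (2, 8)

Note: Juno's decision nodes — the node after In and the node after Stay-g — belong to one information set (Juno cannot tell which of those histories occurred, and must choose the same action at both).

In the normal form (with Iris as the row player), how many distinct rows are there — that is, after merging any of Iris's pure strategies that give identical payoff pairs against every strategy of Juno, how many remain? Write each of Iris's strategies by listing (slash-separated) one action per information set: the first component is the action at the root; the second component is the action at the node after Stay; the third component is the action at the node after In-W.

5

Iris has 12 pure strategies: In/g/C, In/g/A, In/h/C, In/h/A, Stay/g/C, Stay/g/A, Stay/h/C, Stay/h/A, Out/g/C, Out/g/A, Out/h/C, Out/h/A. Columns: W, D.
{In/g/C, In/h/C} → row (0,4) (6,1)
{In/g/A, In/h/A} → row (3,3) (6,1)
{Stay/g/C, Stay/g/A} → row (7,0) (4,8)
{Stay/h/C, Stay/h/A} → row (1,5) (1,5)
{Out/g/C, Out/g/A, Out/h/C, Out/h/A} → row (2,8) (2,8)
That's 5 distinct rows out of 12 strategies.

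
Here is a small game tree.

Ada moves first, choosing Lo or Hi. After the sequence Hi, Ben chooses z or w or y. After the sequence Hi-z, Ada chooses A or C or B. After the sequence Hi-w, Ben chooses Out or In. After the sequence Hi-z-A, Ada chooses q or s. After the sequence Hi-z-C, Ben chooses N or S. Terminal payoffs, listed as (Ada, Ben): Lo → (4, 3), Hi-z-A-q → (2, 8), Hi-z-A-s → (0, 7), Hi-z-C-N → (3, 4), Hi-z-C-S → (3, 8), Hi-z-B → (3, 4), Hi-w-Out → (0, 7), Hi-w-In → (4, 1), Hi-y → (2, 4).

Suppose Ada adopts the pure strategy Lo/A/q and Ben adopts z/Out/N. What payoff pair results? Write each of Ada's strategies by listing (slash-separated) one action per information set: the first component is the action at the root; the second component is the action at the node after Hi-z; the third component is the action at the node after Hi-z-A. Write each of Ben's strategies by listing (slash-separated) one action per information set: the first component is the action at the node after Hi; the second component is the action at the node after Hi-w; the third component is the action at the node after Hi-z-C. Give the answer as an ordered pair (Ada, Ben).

(4, 3)

Trace the play path from the root:
  Ada plays Lo
→ terminal payoff (4, 3).
(Ada's choice at the node after Hi-z is never reached on this path, so it doesn't affect the outcome.)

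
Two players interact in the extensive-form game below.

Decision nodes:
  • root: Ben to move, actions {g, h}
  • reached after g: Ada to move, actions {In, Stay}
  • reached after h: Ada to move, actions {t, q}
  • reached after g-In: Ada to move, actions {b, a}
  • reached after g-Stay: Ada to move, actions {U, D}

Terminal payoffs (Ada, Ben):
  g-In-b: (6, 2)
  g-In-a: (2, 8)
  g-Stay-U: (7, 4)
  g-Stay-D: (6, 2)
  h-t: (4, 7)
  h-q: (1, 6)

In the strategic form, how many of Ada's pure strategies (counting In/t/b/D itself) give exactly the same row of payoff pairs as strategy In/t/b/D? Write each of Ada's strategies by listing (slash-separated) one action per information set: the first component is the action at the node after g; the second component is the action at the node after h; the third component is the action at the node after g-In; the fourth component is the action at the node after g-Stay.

4

Row for In/t/b/D (columns g, h): (6,2) (4,7).
Under In/t/b/D, Ada's choice at the node after g-Stay can never be reached regardless of what Ben does, so varying those choices leaves every outcome unchanged.
Holding the reachable choices fixed and varying the unreachable one freely already gives 2 equivalent strategies.
Checking the remaining rows, Stay/t/b/D, Stay/t/a/D also happen to give the same payoffs in every column, bringing the total to 4: In/t/b/U, In/t/b/D, Stay/t/b/D, Stay/t/a/D.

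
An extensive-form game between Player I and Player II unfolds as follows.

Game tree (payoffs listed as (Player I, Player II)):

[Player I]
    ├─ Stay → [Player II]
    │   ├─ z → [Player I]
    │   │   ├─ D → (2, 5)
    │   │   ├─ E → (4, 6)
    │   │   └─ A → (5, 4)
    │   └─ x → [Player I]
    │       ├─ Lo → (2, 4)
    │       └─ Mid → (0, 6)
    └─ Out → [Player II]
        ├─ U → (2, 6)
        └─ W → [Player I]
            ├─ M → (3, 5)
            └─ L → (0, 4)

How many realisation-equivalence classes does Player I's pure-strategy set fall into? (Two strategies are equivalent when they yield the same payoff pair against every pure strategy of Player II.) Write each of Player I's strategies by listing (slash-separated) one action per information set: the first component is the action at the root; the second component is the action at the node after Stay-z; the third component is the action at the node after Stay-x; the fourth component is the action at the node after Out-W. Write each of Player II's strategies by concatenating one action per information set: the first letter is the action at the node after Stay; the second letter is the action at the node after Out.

Player I has 24 pure strategies: Stay/D/Lo/M, Stay/D/Lo/L, Stay/D/Mid/M, Stay/D/Mid/L, Stay/E/Lo/M, Stay/E/Lo/L, Stay/E/Mid/M, Stay/E/Mid/L, Stay/A/Lo/M, Stay/A/Lo/L, Stay/A/Mid/M, Stay/A/Mid/L, Out/D/Lo/M, Out/D/Lo/L, Out/D/Mid/M, Out/D/Mid/L, Out/E/Lo/M, Out/E/Lo/L, Out/E/Mid/M, Out/E/Mid/L, Out/A/Lo/M, Out/A/Lo/L, Out/A/Mid/M, Out/A/Mid/L. Columns: zU, zW, xU, xW.
{Stay/D/Lo/M, Stay/D/Lo/L} → row (2,5) (2,5) (2,4) (2,4)
{Stay/D/Mid/M, Stay/D/Mid/L} → row (2,5) (2,5) (0,6) (0,6)
{Stay/E/Lo/M, Stay/E/Lo/L} → row (4,6) (4,6) (2,4) (2,4)
{Stay/E/Mid/M, Stay/E/Mid/L} → row (4,6) (4,6) (0,6) (0,6)
{Stay/A/Lo/M, Stay/A/Lo/L} → row (5,4) (5,4) (2,4) (2,4)
{Stay/A/Mid/M, Stay/A/Mid/L} → row (5,4) (5,4) (0,6) (0,6)
{Out/D/Lo/M, Out/D/Mid/M, Out/E/Lo/M, Out/E/Mid/M, Out/A/Lo/M, Out/A/Mid/M} → row (2,6) (3,5) (2,6) (3,5)
{Out/D/Lo/L, Out/D/Mid/L, Out/E/Lo/L, Out/E/Mid/L, Out/A/Lo/L, Out/A/Mid/L} → row (2,6) (0,4) (2,6) (0,4)
That's 8 distinct rows out of 24 strategies.

8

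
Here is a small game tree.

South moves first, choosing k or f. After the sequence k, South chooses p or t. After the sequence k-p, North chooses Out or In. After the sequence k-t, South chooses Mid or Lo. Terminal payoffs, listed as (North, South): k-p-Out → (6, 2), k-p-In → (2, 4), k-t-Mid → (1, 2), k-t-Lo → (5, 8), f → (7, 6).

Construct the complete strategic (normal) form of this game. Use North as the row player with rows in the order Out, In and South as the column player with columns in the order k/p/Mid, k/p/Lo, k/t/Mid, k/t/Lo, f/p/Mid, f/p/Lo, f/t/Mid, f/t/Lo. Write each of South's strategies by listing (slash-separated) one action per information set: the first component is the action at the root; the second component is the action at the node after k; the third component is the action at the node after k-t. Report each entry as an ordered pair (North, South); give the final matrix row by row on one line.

      k/p/Mid   k/p/Lo  k/t/Mid   k/t/Lo  f/p/Mid   f/p/Lo  f/t/Mid   f/t/Lo
 Out    (6,2)    (6,2)    (1,2)    (5,8)    (7,6)    (7,6)    (7,6)    (7,6)
  In    (2,4)    (2,4)    (1,2)    (5,8)    (7,6)    (7,6)    (7,6)    (7,6)

Out: (6,2) (6,2) (1,2) (5,8) (7,6) (7,6) (7,6) (7,6) | In: (2,4) (2,4) (1,2) (5,8) (7,6) (7,6) (7,6) (7,6)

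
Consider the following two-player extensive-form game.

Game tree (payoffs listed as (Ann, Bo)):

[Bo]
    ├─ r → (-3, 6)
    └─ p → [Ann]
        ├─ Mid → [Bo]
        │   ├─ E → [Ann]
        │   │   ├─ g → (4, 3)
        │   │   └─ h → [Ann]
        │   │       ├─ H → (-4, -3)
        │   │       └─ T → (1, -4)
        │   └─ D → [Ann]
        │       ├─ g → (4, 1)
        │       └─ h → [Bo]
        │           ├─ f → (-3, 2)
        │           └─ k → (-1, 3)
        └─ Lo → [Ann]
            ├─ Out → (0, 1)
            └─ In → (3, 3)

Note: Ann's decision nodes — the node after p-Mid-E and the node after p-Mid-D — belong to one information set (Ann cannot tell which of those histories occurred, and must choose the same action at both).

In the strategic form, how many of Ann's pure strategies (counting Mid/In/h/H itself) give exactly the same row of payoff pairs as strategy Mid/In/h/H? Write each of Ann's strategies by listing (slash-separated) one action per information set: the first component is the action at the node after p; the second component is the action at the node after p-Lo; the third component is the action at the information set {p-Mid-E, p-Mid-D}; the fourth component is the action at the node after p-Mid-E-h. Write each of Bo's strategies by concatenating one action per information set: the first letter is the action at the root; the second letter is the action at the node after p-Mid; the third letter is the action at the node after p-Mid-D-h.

2

Row for Mid/In/h/H (columns rEf, rEk, rDf, rDk, pEf, pEk, pDf, pDk): (-3,6) (-3,6) (-3,6) (-3,6) (-4,-3) (-4,-3) (-3,2) (-1,3).
Under Mid/In/h/H, Ann's choice at the node after p-Lo can never be reached regardless of what Bo does, so varying those choices leaves every outcome unchanged.
Holding the reachable choices fixed and varying the unreachable one freely already gives 2 equivalent strategies.
No other strategy reproduces this row, so those 2 are the full class: Mid/Out/h/H, Mid/In/h/H.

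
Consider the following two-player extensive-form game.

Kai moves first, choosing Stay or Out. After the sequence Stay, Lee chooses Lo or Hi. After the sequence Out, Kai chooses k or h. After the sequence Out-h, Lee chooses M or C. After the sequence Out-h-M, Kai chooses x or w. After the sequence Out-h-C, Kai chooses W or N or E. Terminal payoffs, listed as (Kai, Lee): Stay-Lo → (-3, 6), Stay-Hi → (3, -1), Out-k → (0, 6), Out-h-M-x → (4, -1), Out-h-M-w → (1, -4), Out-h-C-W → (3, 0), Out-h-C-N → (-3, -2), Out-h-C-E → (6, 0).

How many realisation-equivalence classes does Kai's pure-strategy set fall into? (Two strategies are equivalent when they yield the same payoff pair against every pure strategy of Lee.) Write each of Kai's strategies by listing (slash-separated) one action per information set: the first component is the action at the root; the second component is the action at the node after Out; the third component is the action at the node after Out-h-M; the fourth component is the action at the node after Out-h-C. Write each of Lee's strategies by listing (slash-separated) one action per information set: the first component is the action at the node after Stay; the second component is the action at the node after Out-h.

8

Kai has 24 pure strategies: Stay/k/x/W, Stay/k/x/N, Stay/k/x/E, Stay/k/w/W, Stay/k/w/N, Stay/k/w/E, Stay/h/x/W, Stay/h/x/N, Stay/h/x/E, Stay/h/w/W, Stay/h/w/N, Stay/h/w/E, Out/k/x/W, Out/k/x/N, Out/k/x/E, Out/k/w/W, Out/k/w/N, Out/k/w/E, Out/h/x/W, Out/h/x/N, Out/h/x/E, Out/h/w/W, Out/h/w/N, Out/h/w/E. Columns: Lo/M, Lo/C, Hi/M, Hi/C.
{Stay/k/x/W, Stay/k/x/N, Stay/k/x/E, Stay/k/w/W, Stay/k/w/N, Stay/k/w/E, Stay/h/x/W, Stay/h/x/N, Stay/h/x/E, Stay/h/w/W, Stay/h/w/N, Stay/h/w/E} → row (-3,6) (-3,6) (3,-1) (3,-1)
{Out/k/x/W, Out/k/x/N, Out/k/x/E, Out/k/w/W, Out/k/w/N, Out/k/w/E} → row (0,6) (0,6) (0,6) (0,6)
{Out/h/x/W} → row (4,-1) (3,0) (4,-1) (3,0)
{Out/h/x/N} → row (4,-1) (-3,-2) (4,-1) (-3,-2)
{Out/h/x/E} → row (4,-1) (6,0) (4,-1) (6,0)
{Out/h/w/W} → row (1,-4) (3,0) (1,-4) (3,0)
{Out/h/w/N} → row (1,-4) (-3,-2) (1,-4) (-3,-2)
{Out/h/w/E} → row (1,-4) (6,0) (1,-4) (6,0)
That's 8 distinct rows out of 24 strategies.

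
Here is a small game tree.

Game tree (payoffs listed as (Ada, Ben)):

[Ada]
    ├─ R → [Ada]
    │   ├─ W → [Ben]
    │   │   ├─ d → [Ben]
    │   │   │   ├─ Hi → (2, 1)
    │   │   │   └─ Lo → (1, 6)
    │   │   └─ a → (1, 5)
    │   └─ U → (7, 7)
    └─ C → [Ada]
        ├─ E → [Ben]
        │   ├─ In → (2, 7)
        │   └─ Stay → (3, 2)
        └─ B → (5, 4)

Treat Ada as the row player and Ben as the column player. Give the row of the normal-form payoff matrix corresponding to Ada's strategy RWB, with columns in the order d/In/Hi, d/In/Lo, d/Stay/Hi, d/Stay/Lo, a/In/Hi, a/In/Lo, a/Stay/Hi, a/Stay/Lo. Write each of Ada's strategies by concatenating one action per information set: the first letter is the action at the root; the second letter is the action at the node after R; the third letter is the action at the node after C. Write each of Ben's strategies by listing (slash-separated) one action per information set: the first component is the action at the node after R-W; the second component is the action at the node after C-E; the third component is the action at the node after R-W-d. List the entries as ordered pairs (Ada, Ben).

vs d/In/Hi: Ada plays R → Ada plays W at [R] → Ben plays d at [R-W] → Ben plays Hi at [R-W-d] → (2, 1)
vs d/In/Lo: Ada plays R → Ada plays W at [R] → Ben plays d at [R-W] → Ben plays Lo at [R-W-d] → (1, 6)
vs d/Stay/Hi: Ada plays R → Ada plays W at [R] → Ben plays d at [R-W] → Ben plays Hi at [R-W-d] → (2, 1)
vs d/Stay/Lo: Ada plays R → Ada plays W at [R] → Ben plays d at [R-W] → Ben plays Lo at [R-W-d] → (1, 6)
vs a/In/Hi: Ada plays R → Ada plays W at [R] → Ben plays a at [R-W] → (1, 5)
vs a/In/Lo: Ada plays R → Ada plays W at [R] → Ben plays a at [R-W] → (1, 5)
vs a/Stay/Hi: Ada plays R → Ada plays W at [R] → Ben plays a at [R-W] → (1, 5)
vs a/Stay/Lo: Ada plays R → Ada plays W at [R] → Ben plays a at [R-W] → (1, 5)

(2,1) (1,6) (2,1) (1,6) (1,5) (1,5) (1,5) (1,5)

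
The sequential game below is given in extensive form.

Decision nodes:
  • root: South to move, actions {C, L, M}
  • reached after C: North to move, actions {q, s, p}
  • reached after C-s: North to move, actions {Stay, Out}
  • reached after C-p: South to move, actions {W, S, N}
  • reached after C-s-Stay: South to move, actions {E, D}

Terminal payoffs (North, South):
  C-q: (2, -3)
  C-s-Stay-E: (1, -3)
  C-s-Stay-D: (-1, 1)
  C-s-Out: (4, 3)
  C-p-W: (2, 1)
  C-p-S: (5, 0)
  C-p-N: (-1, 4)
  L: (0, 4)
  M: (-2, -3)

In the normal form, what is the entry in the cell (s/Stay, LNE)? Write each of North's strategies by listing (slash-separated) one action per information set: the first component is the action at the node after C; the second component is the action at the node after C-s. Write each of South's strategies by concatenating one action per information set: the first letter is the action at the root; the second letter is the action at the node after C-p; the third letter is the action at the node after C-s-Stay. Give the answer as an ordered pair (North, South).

(0, 4)

Trace the play path from the root:
  South plays L
→ terminal payoff (0, 4).
(North's choice at the node after C is never reached on this path, so it doesn't affect the outcome.)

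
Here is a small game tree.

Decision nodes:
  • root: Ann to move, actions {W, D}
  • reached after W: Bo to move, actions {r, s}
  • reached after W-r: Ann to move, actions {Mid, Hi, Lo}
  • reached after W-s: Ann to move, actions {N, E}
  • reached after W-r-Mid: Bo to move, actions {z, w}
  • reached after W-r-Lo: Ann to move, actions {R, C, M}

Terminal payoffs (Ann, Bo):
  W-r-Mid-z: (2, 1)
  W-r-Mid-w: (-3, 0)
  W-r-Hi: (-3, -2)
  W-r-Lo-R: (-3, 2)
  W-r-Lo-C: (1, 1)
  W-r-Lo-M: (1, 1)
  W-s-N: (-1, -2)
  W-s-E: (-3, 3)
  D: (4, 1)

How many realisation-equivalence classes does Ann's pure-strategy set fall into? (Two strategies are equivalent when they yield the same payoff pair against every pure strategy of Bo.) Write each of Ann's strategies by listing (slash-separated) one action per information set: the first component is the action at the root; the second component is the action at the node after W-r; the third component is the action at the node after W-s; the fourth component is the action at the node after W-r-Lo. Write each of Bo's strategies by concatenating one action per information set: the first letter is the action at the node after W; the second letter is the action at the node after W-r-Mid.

Ann has 36 pure strategies: W/Mid/N/R, W/Mid/N/C, W/Mid/N/M, W/Mid/E/R, W/Mid/E/C, W/Mid/E/M, W/Hi/N/R, W/Hi/N/C, W/Hi/N/M, W/Hi/E/R, W/Hi/E/C, W/Hi/E/M, W/Lo/N/R, W/Lo/N/C, W/Lo/N/M, W/Lo/E/R, W/Lo/E/C, W/Lo/E/M, D/Mid/N/R, D/Mid/N/C, D/Mid/N/M, D/Mid/E/R, D/Mid/E/C, D/Mid/E/M, D/Hi/N/R, D/Hi/N/C, D/Hi/N/M, D/Hi/E/R, D/Hi/E/C, D/Hi/E/M, D/Lo/N/R, D/Lo/N/C, D/Lo/N/M, D/Lo/E/R, D/Lo/E/C, D/Lo/E/M. Columns: rz, rw, sz, sw.
{W/Mid/N/R, W/Mid/N/C, W/Mid/N/M} → row (2,1) (-3,0) (-1,-2) (-1,-2)
{W/Mid/E/R, W/Mid/E/C, W/Mid/E/M} → row (2,1) (-3,0) (-3,3) (-3,3)
{W/Hi/N/R, W/Hi/N/C, W/Hi/N/M} → row (-3,-2) (-3,-2) (-1,-2) (-1,-2)
{W/Hi/E/R, W/Hi/E/C, W/Hi/E/M} → row (-3,-2) (-3,-2) (-3,3) (-3,3)
{W/Lo/N/R} → row (-3,2) (-3,2) (-1,-2) (-1,-2)
{W/Lo/N/C, W/Lo/N/M} → row (1,1) (1,1) (-1,-2) (-1,-2)
{W/Lo/E/R} → row (-3,2) (-3,2) (-3,3) (-3,3)
{W/Lo/E/C, W/Lo/E/M} → row (1,1) (1,1) (-3,3) (-3,3)
{D/Mid/N/R, D/Mid/N/C, D/Mid/N/M, D/Mid/E/R, D/Mid/E/C, D/Mid/E/M, D/Hi/N/R, D/Hi/N/C, D/Hi/N/M, D/Hi/E/R, D/Hi/E/C, D/Hi/E/M, D/Lo/N/R, D/Lo/N/C, D/Lo/N/M, D/Lo/E/R, D/Lo/E/C, D/Lo/E/M} → row (4,1) (4,1) (4,1) (4,1)
That's 9 distinct rows out of 36 strategies.

9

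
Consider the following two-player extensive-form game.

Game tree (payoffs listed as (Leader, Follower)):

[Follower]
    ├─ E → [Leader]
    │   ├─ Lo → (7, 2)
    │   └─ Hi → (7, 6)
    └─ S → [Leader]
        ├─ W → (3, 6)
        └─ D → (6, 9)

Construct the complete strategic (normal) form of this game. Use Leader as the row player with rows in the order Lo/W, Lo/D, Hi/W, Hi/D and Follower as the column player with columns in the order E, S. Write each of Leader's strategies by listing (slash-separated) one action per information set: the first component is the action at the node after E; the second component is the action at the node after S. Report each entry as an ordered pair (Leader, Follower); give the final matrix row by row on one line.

Lo/W: (7,2) (3,6) | Lo/D: (7,2) (6,9) | Hi/W: (7,6) (3,6) | Hi/D: (7,6) (6,9)

Row Lo/W: E→(7,2), S→(3,6)
Row Lo/D: E→(7,2), S→(6,9)
Row Hi/W: E→(7,6), S→(3,6)
Row Hi/D: E→(7,6), S→(6,9)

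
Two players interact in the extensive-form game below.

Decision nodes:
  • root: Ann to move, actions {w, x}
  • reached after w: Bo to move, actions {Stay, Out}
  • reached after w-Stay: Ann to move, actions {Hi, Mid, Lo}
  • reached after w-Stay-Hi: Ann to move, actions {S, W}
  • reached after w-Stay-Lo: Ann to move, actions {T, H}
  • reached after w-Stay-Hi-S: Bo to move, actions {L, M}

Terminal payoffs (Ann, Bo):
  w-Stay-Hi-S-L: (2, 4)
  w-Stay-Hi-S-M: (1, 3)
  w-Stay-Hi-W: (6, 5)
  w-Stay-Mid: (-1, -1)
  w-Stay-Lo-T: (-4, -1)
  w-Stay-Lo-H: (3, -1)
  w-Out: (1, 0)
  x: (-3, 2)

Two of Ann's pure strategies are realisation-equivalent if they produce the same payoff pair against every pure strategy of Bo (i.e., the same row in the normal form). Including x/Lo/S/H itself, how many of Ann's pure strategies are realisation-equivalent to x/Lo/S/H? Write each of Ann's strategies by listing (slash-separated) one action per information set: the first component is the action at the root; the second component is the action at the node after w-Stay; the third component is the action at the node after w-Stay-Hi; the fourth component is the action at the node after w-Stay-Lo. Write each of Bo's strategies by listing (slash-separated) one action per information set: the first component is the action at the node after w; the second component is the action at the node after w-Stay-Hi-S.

Row for x/Lo/S/H (columns Stay/L, Stay/M, Out/L, Out/M): (-3,2) (-3,2) (-3,2) (-3,2).
Under x/Lo/S/H, Ann's choice at the node after w-Stay and at the node after w-Stay-Hi and at the node after w-Stay-Lo can never be reached regardless of what Bo does, so varying those choices leaves every outcome unchanged.
Holding the reachable choices fixed and varying the unreachable ones freely already gives 3 × 2 × 2 = 12 equivalent strategies.
No other strategy reproduces this row, so those 12 are the full class: x/Hi/S/T, x/Hi/S/H, x/Hi/W/T, x/Hi/W/H, x/Mid/S/T, x/Mid/S/H, x/Mid/W/T, x/Mid/W/H, x/Lo/S/T, x/Lo/S/H, x/Lo/W/T, x/Lo/W/H.

12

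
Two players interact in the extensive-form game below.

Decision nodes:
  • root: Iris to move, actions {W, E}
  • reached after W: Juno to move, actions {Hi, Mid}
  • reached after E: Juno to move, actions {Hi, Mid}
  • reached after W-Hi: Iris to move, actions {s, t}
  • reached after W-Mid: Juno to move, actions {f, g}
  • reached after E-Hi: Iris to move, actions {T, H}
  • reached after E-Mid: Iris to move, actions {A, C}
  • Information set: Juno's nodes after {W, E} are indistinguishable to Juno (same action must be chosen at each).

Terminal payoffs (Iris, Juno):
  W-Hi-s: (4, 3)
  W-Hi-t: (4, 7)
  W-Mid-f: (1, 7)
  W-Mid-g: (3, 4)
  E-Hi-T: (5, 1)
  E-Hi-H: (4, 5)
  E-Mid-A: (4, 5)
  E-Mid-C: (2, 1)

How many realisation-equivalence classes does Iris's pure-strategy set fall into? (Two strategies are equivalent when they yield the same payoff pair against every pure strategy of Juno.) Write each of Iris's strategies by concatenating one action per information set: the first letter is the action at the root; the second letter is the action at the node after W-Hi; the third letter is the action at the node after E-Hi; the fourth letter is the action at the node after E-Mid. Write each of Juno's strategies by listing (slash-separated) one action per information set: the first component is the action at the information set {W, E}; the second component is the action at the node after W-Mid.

6

Iris has 16 pure strategies: WsTA, WsTC, WsHA, WsHC, WtTA, WtTC, WtHA, WtHC, EsTA, EsTC, EsHA, EsHC, EtTA, EtTC, EtHA, EtHC. Columns: Hi/f, Hi/g, Mid/f, Mid/g.
{WsTA, WsTC, WsHA, WsHC} → row (4,3) (4,3) (1,7) (3,4)
{WtTA, WtTC, WtHA, WtHC} → row (4,7) (4,7) (1,7) (3,4)
{EsTA, EtTA} → row (5,1) (5,1) (4,5) (4,5)
{EsTC, EtTC} → row (5,1) (5,1) (2,1) (2,1)
{EsHA, EtHA} → row (4,5) (4,5) (4,5) (4,5)
{EsHC, EtHC} → row (4,5) (4,5) (2,1) (2,1)
That's 6 distinct rows out of 16 strategies.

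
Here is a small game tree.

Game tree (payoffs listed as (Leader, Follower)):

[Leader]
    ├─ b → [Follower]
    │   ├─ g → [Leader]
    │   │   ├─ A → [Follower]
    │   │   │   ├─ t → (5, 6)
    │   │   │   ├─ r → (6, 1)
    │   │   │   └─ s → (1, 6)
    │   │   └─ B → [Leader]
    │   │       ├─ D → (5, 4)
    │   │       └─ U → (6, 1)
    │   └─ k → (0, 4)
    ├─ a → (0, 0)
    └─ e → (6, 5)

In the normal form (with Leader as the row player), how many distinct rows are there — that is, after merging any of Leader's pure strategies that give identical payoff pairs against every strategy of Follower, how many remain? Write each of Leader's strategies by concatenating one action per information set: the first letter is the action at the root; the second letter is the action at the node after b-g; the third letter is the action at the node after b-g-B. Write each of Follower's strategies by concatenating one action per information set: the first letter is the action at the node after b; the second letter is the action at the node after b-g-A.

Leader has 12 pure strategies: bAD, bAU, bBD, bBU, aAD, aAU, aBD, aBU, eAD, eAU, eBD, eBU. Columns: gt, gr, gs, kt, kr, ks.
{bAD, bAU} → row (5,6) (6,1) (1,6) (0,4) (0,4) (0,4)
{bBD} → row (5,4) (5,4) (5,4) (0,4) (0,4) (0,4)
{bBU} → row (6,1) (6,1) (6,1) (0,4) (0,4) (0,4)
{aAD, aAU, aBD, aBU} → row (0,0) (0,0) (0,0) (0,0) (0,0) (0,0)
{eAD, eAU, eBD, eBU} → row (6,5) (6,5) (6,5) (6,5) (6,5) (6,5)
That's 5 distinct rows out of 12 strategies.

5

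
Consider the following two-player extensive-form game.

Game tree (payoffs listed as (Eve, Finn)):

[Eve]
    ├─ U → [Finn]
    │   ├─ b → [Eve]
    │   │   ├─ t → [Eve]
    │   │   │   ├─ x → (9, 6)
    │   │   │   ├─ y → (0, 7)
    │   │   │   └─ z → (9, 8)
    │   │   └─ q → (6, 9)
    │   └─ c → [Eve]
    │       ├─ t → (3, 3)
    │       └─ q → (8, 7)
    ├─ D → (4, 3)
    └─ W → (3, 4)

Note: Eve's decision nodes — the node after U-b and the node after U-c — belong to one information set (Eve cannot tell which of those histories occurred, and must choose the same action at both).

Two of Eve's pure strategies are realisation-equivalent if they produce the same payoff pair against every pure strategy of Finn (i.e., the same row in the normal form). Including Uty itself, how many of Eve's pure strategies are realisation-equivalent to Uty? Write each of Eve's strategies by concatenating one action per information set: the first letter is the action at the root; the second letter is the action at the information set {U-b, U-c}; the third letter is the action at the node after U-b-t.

Row for Uty (columns b, c): (0,7) (3,3).
Every one of Eve's information sets is on the play path for some reply by Finn when Eve follows Uty.
Changing the action at any of them therefore changes at least one column, so only Uty itself gives this row.

1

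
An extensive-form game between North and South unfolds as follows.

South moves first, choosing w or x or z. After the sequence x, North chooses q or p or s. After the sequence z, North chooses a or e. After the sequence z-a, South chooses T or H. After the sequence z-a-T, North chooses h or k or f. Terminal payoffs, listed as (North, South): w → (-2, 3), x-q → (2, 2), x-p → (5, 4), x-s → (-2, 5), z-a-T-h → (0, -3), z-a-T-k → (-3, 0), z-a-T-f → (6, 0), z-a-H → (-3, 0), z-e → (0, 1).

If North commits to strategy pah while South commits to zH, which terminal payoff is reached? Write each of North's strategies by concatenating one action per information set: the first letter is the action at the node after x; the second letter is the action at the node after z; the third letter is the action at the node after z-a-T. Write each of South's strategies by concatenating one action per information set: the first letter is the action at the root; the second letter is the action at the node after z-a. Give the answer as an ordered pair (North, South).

(-3, 0)

Trace the play path from the root:
  South plays z
  North plays a at [z]
  South plays H at [z-a]
→ terminal payoff (-3, 0).
(North's choice at the node after x is never reached on this path, so it doesn't affect the outcome.)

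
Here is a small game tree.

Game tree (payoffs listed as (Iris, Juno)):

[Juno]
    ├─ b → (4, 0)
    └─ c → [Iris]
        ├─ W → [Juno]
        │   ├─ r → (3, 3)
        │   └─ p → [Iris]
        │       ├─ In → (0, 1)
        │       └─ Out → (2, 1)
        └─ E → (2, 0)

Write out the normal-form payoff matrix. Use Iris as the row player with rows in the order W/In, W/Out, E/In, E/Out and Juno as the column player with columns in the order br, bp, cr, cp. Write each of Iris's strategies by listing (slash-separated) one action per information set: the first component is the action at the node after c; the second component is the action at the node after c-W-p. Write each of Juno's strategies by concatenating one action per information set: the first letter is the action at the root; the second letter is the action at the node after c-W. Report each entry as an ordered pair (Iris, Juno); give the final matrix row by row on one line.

            br       bp       cr       cp
 W/In    (4,0)    (4,0)    (3,3)    (0,1)
W/Out    (4,0)    (4,0)    (3,3)    (2,1)
 E/In    (4,0)    (4,0)    (2,0)    (2,0)
E/Out    (4,0)    (4,0)    (2,0)    (2,0)

W/In: (4,0) (4,0) (3,3) (0,1) | W/Out: (4,0) (4,0) (3,3) (2,1) | E/In: (4,0) (4,0) (2,0) (2,0) | E/Out: (4,0) (4,0) (2,0) (2,0)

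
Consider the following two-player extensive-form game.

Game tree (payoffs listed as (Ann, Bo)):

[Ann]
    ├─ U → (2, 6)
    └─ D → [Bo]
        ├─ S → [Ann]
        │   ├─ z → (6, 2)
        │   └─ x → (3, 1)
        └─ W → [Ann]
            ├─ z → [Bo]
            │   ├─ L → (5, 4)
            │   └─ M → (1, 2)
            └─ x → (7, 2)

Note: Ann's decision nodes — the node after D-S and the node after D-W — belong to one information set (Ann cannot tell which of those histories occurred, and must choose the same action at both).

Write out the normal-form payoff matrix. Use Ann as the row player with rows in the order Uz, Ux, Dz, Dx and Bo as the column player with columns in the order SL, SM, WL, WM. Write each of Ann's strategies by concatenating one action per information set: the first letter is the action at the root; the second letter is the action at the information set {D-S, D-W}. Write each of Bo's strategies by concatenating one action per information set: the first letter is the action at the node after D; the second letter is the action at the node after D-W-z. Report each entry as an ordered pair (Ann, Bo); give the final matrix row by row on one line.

Uz: (2,6) (2,6) (2,6) (2,6) | Ux: (2,6) (2,6) (2,6) (2,6) | Dz: (6,2) (6,2) (5,4) (1,2) | Dx: (3,1) (3,1) (7,2) (7,2)

Row Uz: SL→(2,6), SM→(2,6), WL→(2,6), WM→(2,6)
Row Ux: SL→(2,6), SM→(2,6), WL→(2,6), WM→(2,6)
Row Dz: SL→(6,2), SM→(6,2), WL→(5,4), WM→(1,2)
Row Dx: SL→(3,1), SM→(3,1), WL→(7,2), WM→(7,2)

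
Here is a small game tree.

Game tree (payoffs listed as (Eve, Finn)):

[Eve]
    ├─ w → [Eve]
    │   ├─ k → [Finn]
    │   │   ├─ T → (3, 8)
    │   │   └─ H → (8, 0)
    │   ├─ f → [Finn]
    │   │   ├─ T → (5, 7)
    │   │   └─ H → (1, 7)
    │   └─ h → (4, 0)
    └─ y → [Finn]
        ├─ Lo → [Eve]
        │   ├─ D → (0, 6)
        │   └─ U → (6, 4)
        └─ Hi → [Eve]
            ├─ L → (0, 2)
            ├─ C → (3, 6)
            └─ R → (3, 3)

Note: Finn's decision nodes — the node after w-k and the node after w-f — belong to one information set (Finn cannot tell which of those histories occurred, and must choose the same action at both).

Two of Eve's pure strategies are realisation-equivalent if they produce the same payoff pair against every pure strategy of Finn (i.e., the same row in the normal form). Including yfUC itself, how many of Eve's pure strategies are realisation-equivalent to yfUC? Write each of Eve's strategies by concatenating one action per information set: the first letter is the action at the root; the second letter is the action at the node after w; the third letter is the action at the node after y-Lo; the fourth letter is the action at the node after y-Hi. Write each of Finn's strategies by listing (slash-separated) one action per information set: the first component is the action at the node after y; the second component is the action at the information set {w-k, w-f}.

Row for yfUC (columns Lo/T, Lo/H, Hi/T, Hi/H): (6,4) (6,4) (3,6) (3,6).
Under yfUC, Eve's choice at the node after w can never be reached regardless of what Finn does, so varying those choices leaves every outcome unchanged.
Holding the reachable choices fixed and varying the unreachable one freely already gives 3 equivalent strategies.
No other strategy reproduces this row, so those 3 are the full class: ykUC, yfUC, yhUC.

3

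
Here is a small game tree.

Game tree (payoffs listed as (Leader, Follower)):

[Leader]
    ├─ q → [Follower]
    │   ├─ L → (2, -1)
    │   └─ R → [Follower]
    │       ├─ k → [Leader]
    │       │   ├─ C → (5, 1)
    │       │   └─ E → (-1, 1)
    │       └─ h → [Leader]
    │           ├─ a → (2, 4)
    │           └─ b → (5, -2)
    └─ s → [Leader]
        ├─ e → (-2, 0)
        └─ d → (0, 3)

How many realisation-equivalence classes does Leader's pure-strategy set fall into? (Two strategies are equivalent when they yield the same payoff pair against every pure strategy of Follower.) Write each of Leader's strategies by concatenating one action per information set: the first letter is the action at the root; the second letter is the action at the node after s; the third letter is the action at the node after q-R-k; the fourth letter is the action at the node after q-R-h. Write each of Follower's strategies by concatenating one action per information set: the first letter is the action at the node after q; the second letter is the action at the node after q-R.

6

Leader has 16 pure strategies: qeCa, qeCb, qeEa, qeEb, qdCa, qdCb, qdEa, qdEb, seCa, seCb, seEa, seEb, sdCa, sdCb, sdEa, sdEb. Columns: Lk, Lh, Rk, Rh.
{qeCa, qdCa} → row (2,-1) (2,-1) (5,1) (2,4)
{qeCb, qdCb} → row (2,-1) (2,-1) (5,1) (5,-2)
{qeEa, qdEa} → row (2,-1) (2,-1) (-1,1) (2,4)
{qeEb, qdEb} → row (2,-1) (2,-1) (-1,1) (5,-2)
{seCa, seCb, seEa, seEb} → row (-2,0) (-2,0) (-2,0) (-2,0)
{sdCa, sdCb, sdEa, sdEb} → row (0,3) (0,3) (0,3) (0,3)
That's 6 distinct rows out of 16 strategies.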